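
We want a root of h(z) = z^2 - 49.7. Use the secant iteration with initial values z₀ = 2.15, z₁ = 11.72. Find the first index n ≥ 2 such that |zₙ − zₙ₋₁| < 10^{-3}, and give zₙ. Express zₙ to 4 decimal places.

h(2.15) = -45.077500, h(11.72) = 87.658400
z₂ = 11.720000 − 87.658400·(9.570000)/(132.735900) = 5.400000;  |Δ| = 6.320000
h(5.400000) = -20.540000
z₃ = 5.400000 − (-20.540000)·(-6.320000)/(-108.198400) = 6.599766;  |Δ| = 1.199766
h(6.599766) = -6.143084
z₄ = 6.599766 − (-6.143084)·(1.199766)/(14.396916) = 7.111700;  |Δ| = 0.511934
h(7.111700) = 0.876277
z₅ = 7.111700 − 0.876277·(0.511934)/(7.019361) = 7.047792;  |Δ| = 0.063908
h(7.047792) = -0.028633
z₆ = 7.047792 − (-0.028633)·(-0.063908)/(-0.904909) = 7.049814;  |Δ| = 0.002022
h(7.049814) = -0.000125
z₇ = 7.049814 − (-0.000125)·(0.002022)/(0.028507) = 7.049823;  |Δ| = 0.000009
|z₇ − z₆| = 0.000009 < 10^{-3}

n = 7, zₙ = 7.0498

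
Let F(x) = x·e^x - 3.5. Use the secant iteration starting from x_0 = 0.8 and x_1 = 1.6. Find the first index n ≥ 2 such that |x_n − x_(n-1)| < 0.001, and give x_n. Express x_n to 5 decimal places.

F(0.8) = -1.7195673, F(1.6) = 4.4248519
x_2 = 1.6000000 − 4.4248519·(0.8000000)/(6.1444191) = 1.0238867;  |Δ| = 0.5761133
F(1.0238867) = -0.6495052
x_3 = 1.0238867 − (-0.6495052)·(-0.5761133)/(-5.0743571) = 1.0976278;  |Δ| = 0.0737411
F(1.0976278) = -0.2103569
x_4 = 1.0976278 − (-0.2103569)·(0.0737411)/(0.4391483) = 1.1329506;  |Δ| = 0.0353228
F(1.1329506) = 0.0175894
x_5 = 1.1329506 − 0.0175894·(0.0353228)/(0.2279463) = 1.1302249;  |Δ| = 0.0027257
F(1.1302249) = -0.0004250
x_6 = 1.1302249 − (-0.0004250)·(-0.0027257)/(-0.0180144) = 1.1302892;  |Δ| = 0.0000643
|x_6 − x_5| = 0.0000643 < 0.001

n = 6, x_n = 1.13029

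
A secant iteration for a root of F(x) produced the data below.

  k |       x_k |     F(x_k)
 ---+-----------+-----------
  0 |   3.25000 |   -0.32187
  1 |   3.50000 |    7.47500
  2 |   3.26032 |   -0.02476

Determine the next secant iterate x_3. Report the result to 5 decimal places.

3.26111

x_3 = 3.26032 − (-0.02476)·(3.26032 − 3.50000) / (-0.02476 − 7.47500)
   = 3.26032 − (0.0059345)/(-7.4997600) = 3.2611113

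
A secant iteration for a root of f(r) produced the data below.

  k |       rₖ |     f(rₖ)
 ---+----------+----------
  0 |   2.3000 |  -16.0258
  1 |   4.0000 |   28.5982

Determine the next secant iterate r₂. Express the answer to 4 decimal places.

2.9105

r₂ = 4.0000 − 28.5982·(4.0000 − 2.3000) / (28.5982 − (-16.0258))
   = 4.0000 − (48.616940)/(44.624000) = 2.910520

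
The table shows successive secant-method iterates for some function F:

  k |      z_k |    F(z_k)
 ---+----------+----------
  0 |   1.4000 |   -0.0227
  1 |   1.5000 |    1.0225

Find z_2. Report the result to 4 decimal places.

z_2 = 1.5000 − 1.0225·(1.5000 − 1.4000) / (1.0225 − (-0.0227))
   = 1.5000 − (0.102250)/(1.045200) = 1.402172

1.4022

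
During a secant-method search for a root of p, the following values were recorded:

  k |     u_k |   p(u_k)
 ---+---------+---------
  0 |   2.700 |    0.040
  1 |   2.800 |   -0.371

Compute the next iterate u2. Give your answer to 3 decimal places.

2.710

u2 = 2.800 − (-0.371)·(2.800 − 2.700) / (-0.371 − 0.040)
   = 2.800 − (-0.03710)/(-0.41100) = 2.70973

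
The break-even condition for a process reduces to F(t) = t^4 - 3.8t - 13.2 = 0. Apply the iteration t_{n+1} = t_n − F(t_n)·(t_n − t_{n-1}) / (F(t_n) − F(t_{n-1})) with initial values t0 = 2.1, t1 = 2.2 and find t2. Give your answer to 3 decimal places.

2.148

F(2.1) = -1.73190, F(2.2) = 1.86560
t2 = 2.20000 − 1.86560·(2.20000 − 2.10000) / (1.86560 − (-1.73190)) = 2.20000 − (0.18656)/(3.59750) = 2.14814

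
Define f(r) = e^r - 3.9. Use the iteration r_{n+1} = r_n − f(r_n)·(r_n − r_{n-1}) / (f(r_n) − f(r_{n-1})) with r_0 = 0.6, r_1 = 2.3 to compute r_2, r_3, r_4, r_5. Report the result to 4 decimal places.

f(0.6) = -2.077881, f(2.3) = 6.074182
r_2 = 2.300000 − 6.074182·(2.300000 − 0.600000) / (6.074182 − (-2.077881)) = 2.300000 − (10.326110)/(8.152064) = 1.033313
f(1.033313) = -1.089638
r_3 = 1.033313 − (-1.089638)·(1.033313 − 2.300000) / (-1.089638 − 6.074182) = 1.033313 − (1.380230)/(-7.163820) = 1.225980
f(1.225980) = -0.492496
r_4 = 1.225980 − (-0.492496)·(1.225980 − 1.033313) / (-0.492496 − (-1.089638)) = 1.225980 − (-0.094888)/(0.597142) = 1.384883
f(1.384883) = 0.094358
r_5 = 1.384883 − 0.094358·(1.384883 − 1.225980) / (0.094358 − (-0.492496)) = 1.384883 − (0.014994)/(0.586854) = 1.359333

1.0333, 1.2260, 1.3849, 1.3593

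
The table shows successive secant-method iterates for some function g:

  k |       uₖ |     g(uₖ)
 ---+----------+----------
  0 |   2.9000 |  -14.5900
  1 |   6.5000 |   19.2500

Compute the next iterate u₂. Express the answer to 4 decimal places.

4.4521

u₂ = 6.5000 − 19.2500·(6.5000 − 2.9000) / (19.2500 − (-14.5900))
   = 6.5000 − (69.300000)/(33.840000) = 4.452128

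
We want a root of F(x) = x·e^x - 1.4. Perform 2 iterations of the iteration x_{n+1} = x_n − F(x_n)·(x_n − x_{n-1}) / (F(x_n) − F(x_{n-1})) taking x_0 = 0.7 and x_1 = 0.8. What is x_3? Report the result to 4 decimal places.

F(0.7) = 0.009627, F(0.8) = 0.380433
x_2 = 0.800000 − 0.380433·(0.800000 − 0.700000) / (0.380433 − 0.009627) = 0.800000 − (0.038043)/(0.370806) = 0.697404
F(0.697404) = 0.000757
x_3 = 0.697404 − 0.000757·(0.697404 − 0.800000) / (0.000757 − 0.380433) = 0.697404 − (-0.000078)/(-0.379675) = 0.697199

0.6972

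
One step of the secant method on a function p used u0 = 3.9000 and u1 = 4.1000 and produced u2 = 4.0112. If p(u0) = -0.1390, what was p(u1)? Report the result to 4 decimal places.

0.1110

The secant line through (3.9000, -0.1390) and (4.1000, p(u1)) crosses zero at u2 = 4.0112.
So (3.9000, -0.1390), (4.1000, p(u1)), (4.0112, 0) are collinear:
p(u1) = -0.1390 · (4.1000 − 4.0112) / (3.9000 − 4.0112) = -0.1390 · (0.088800)/(-0.111200) = 0.111000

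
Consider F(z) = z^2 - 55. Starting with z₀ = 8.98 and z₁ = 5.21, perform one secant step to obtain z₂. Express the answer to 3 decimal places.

7.173

F(8.98) = 25.64040, F(5.21) = -27.85590
z₂ = 5.21000 − (-27.85590)·(5.21000 − 8.98000) / (-27.85590 − 25.64040) = 5.21000 − (105.01674)/(-53.49630) = 7.17307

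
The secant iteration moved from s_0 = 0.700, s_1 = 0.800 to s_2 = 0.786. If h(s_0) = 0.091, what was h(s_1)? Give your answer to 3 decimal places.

The secant line through (0.700, 0.091) and (0.800, h(s_1)) crosses zero at s_2 = 0.786.
So (0.700, 0.091), (0.800, h(s_1)), (0.786, 0) are collinear:
h(s_1) = 0.091 · (0.800 − 0.786) / (0.700 − 0.786) = 0.091 · (0.01400)/(-0.08600) = -0.01481

-0.015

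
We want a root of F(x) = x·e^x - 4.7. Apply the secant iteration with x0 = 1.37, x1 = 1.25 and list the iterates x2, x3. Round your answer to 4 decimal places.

F(1.37) = 0.691430, F(1.25) = -0.337071
x2 = 1.250000 − (-0.337071)·(1.250000 − 1.370000) / (-0.337071 − 0.691430) = 1.250000 − (0.040449)/(-1.028502) = 1.289328
F(1.289328) = -0.019296
x3 = 1.289328 − (-0.019296)·(1.289328 − 1.250000) / (-0.019296 − (-0.337071)) = 1.289328 − (-0.000759)/(0.317775) = 1.291716

1.2893, 1.2917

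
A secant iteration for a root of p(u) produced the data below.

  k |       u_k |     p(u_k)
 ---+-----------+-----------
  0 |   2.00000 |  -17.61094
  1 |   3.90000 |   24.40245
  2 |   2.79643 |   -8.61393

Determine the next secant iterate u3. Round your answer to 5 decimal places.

3.08435

u3 = 2.79643 − (-8.61393)·(2.79643 − 3.90000) / (-8.61393 − 24.40245)
   = 2.79643 − (9.5060747)/(-33.0163800) = 3.0843500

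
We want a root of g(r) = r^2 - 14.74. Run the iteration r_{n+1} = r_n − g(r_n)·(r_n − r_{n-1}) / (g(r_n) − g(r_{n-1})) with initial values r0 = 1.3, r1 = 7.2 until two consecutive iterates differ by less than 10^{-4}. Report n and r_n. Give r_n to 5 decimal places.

n = 7, r_n = 3.83927

g(1.3) = -13.0500000, g(7.2) = 37.1000000
r2 = 7.2000000 − 37.1000000·(5.9000000)/(50.1500000) = 2.8352941;  |Δ| = 4.3647059
g(2.8352941) = -6.7011073
r3 = 2.8352941 − (-6.7011073)·(-4.3647059)/(-43.8011073) = 3.5030481;  |Δ| = 0.6677539
g(3.5030481) = -2.4686542
r4 = 3.5030481 − (-2.4686542)·(0.6677539)/(4.2324530) = 3.8925276;  |Δ| = 0.3894795
g(3.8925276) = 0.4117707
r5 = 3.8925276 − 0.4117707·(0.3894795)/(2.8804250) = 3.8368496;  |Δ| = 0.0556780
g(3.8368496) = -0.0185854
r6 = 3.8368496 − (-0.0185854)·(-0.0556780)/(-0.4303561) = 3.8392541;  |Δ| = 0.0024045
g(3.8392541) = -0.0001281
r7 = 3.8392541 − (-0.0001281)·(0.0024045)/(0.0184573) = 3.8392708;  |Δ| = 0.0000167
|r7 − r6| = 0.0000167 < 10^{-4}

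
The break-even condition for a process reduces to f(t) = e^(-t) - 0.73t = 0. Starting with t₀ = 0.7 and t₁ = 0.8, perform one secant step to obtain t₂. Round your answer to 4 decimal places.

0.6880

f(0.7) = -0.014415, f(0.8) = -0.134671
t₂ = 0.800000 − (-0.134671)·(0.800000 − 0.700000) / (-0.134671 − (-0.014415)) = 0.800000 − (-0.013467)/(-0.120256) = 0.688013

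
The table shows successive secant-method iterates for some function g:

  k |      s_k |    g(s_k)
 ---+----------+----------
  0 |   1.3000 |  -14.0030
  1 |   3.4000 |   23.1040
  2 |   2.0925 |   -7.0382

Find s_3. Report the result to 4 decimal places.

s_3 = 2.0925 − (-7.0382)·(2.0925 − 3.4000) / (-7.0382 − 23.1040)
   = 2.0925 − (9.202447)/(-30.142200) = 2.397801

2.3978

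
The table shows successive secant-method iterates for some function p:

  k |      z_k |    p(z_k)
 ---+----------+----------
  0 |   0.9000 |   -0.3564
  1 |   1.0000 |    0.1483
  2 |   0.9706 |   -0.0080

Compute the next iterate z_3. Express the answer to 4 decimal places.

0.9721

z_3 = 0.9706 − (-0.0080)·(0.9706 − 1.0000) / (-0.0080 − 0.1483)
   = 0.9706 − (0.000235)/(-0.156300) = 0.972105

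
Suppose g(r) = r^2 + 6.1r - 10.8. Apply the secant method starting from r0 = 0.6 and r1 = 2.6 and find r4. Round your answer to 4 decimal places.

g(0.6) = -6.780000, g(2.6) = 11.820000
r2 = 2.600000 − 11.820000·(2.600000 − 0.600000) / (11.820000 − (-6.780000)) = 2.600000 − (23.640000)/(18.600000) = 1.329032
g(1.329032) = -0.926576
r3 = 1.329032 − (-0.926576)·(1.329032 − 2.600000) / (-0.926576 − 11.820000) = 1.329032 − (1.177649)/(-12.746576) = 1.421422
g(1.421422) = -0.108888
r4 = 1.421422 − (-0.108888)·(1.421422 − 1.329032) / (-0.108888 − (-0.926576)) = 1.421422 − (-0.010060)/(0.817688) = 1.433725

1.4337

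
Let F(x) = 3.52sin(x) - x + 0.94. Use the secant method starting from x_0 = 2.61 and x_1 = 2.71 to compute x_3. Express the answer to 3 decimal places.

2.638

F(2.61) = 0.11431, F(2.71) = -0.29752
x_2 = 2.71000 − (-0.29752)·(2.71000 − 2.61000) / (-0.29752 − 0.11431) = 2.71000 − (-0.02975)/(-0.41183) = 2.63776
F(2.63776) = 0.00166
x_3 = 2.63776 − 0.00166·(2.63776 − 2.71000) / (0.00166 − (-0.29752)) = 2.63776 − (-0.00012)/(0.29918) = 2.63816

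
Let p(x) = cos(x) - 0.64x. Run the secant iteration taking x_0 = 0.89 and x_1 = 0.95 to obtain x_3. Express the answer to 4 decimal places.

p(0.89) = 0.059812, p(0.95) = -0.026317
x_2 = 0.950000 − (-0.026317)·(0.950000 − 0.890000) / (-0.026317 − 0.059812) = 0.950000 − (-0.001579)/(-0.086129) = 0.931667
p(0.931667) = 0.000230
x_3 = 0.931667 − 0.000230·(0.931667 − 0.950000) / (0.000230 − (-0.026317)) = 0.931667 − (-0.000004)/(0.026547) = 0.931826

0.9318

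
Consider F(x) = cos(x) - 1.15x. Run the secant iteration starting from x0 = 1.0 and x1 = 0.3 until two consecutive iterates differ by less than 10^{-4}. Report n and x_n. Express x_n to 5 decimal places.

n = 5, x_n = 0.67751

F(1.0) = -0.6096977, F(0.3) = 0.6103365
x2 = 0.3000000 − 0.6103365·(-0.7000000)/(1.2200342) = 0.6501833;  |Δ| = 0.3501833
F(0.6501833) = 0.0482621
x3 = 0.6501833 − 0.0482621·(0.3501833)/(-0.5620744) = 0.6802515;  |Δ| = 0.0300683
F(0.6802515) = -0.0048747
x4 = 0.6802515 − (-0.0048747)·(0.0300683)/(-0.0531368) = 0.6774931;  |Δ| = 0.0027584
F(0.6774931) = 0.0000295
x5 = 0.6774931 − 0.0000295·(-0.0027584)/(0.0049042) = 0.6775097;  |Δ| = 0.0000166
|x5 − x4| = 0.0000166 < 10^{-4}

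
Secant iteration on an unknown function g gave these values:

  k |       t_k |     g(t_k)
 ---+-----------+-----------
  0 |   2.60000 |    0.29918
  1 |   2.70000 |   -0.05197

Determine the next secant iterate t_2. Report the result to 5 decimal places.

2.68520

t_2 = 2.70000 − (-0.05197)·(2.70000 − 2.60000) / (-0.05197 − 0.29918)
   = 2.70000 − (-0.0051970)/(-0.3511500) = 2.6852001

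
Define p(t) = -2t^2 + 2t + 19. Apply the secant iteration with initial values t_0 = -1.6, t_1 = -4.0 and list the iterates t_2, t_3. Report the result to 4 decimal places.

p(-1.6) = 10.680000, p(-4.0) = -21.000000
t_2 = -4.000000 − (-21.000000)·(-4.000000 − (-1.600000)) / (-21.000000 − 10.680000) = -4.000000 − (50.400000)/(-31.680000) = -2.409091
p(-2.409091) = 2.574380
t_3 = -2.409091 − 2.574380·(-2.409091 − (-4.000000)) / (2.574380 − (-21.000000)) = -2.409091 − (4.095605)/(23.574380) = -2.582822

-2.4091, -2.5828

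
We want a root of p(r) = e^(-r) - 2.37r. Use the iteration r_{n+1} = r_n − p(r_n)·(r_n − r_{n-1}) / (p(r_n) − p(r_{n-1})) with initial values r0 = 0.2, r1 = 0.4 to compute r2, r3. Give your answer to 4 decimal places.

0.3108, 0.3096

p(0.2) = 0.344731, p(0.4) = -0.277680
r2 = 0.400000 − (-0.277680)·(0.400000 − 0.200000) / (-0.277680 − 0.344731) = 0.400000 − (-0.055536)/(-0.622411) = 0.310773
p(0.310773) = -0.003651
r3 = 0.310773 − (-0.003651)·(0.310773 − 0.400000) / (-0.003651 − (-0.277680)) = 0.310773 − (0.000326)/(0.274029) = 0.309584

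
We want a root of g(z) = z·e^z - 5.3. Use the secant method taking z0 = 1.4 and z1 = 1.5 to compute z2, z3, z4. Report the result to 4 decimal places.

g(1.4) = 0.377280, g(1.5) = 1.422534
z2 = 1.500000 − 1.422534·(1.500000 − 1.400000) / (1.422534 − 0.377280) = 1.500000 − (0.142253)/(1.045254) = 1.363905
g(1.363905) = 0.034833
z3 = 1.363905 − 0.034833·(1.363905 − 1.500000) / (0.034833 − 1.422534) = 1.363905 − (-0.004741)/(-1.387700) = 1.360489
g(1.360489) = 0.003323
z4 = 1.360489 − 0.003323·(1.360489 − 1.363905) / (0.003323 − 0.034833) = 1.360489 − (-0.000011)/(-0.031510) = 1.360129

1.3639, 1.3605, 1.3601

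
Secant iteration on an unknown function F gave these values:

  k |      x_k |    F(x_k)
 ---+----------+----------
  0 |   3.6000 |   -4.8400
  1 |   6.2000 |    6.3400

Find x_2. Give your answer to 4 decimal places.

x_2 = 6.2000 − 6.3400·(6.2000 − 3.6000) / (6.3400 − (-4.8400))
   = 6.2000 − (16.484000)/(11.180000) = 4.725581

4.7256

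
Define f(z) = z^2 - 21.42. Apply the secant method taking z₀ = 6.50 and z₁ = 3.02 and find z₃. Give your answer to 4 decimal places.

f(6.50) = 20.830000, f(3.02) = -12.299600
z₂ = 3.020000 − (-12.299600)·(3.020000 − 6.500000) / (-12.299600 − 20.830000) = 3.020000 − (42.802608)/(-33.129600) = 4.311975
f(4.311975) = -2.826873
z₃ = 4.311975 − (-2.826873)·(4.311975 − 3.020000) / (-2.826873 − (-12.299600)) = 4.311975 − (-3.652249)/(9.472727) = 4.697529

4.6975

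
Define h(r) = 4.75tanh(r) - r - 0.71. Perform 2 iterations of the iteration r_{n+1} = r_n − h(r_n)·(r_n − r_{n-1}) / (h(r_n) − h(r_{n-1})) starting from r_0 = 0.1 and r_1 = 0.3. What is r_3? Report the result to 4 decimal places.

0.1922

h(0.1) = -0.336577, h(0.3) = 0.373735
r_2 = 0.300000 − 0.373735·(0.300000 − 0.100000) / (0.373735 − (-0.336577)) = 0.300000 − (0.074747)/(0.710312) = 0.194769
h(0.194769) = 0.008859
r_3 = 0.194769 − 0.008859·(0.194769 − 0.300000) / (0.008859 − 0.373735) = 0.194769 − (-0.000932)/(-0.364876) = 0.192214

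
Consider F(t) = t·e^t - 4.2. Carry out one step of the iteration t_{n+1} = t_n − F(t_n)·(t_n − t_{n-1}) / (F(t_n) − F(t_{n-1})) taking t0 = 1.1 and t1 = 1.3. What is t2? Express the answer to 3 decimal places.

1.222

F(1.1) = -0.89542, F(1.3) = 0.57009
t2 = 1.30000 − 0.57009·(1.30000 − 1.10000) / (0.57009 − (-0.89542)) = 1.30000 − (0.11402)/(1.46550) = 1.22220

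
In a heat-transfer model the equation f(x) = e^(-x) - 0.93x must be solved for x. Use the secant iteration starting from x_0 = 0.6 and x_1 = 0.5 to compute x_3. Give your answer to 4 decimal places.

0.5938

f(0.6) = -0.009188, f(0.5) = 0.141531
x_2 = 0.500000 − 0.141531·(0.500000 − 0.600000) / (0.141531 − (-0.009188)) = 0.500000 − (-0.014153)/(0.150719) = 0.593904
f(0.593904) = -0.000163
x_3 = 0.593904 − (-0.000163)·(0.593904 − 0.500000) / (-0.000163 − 0.141531) = 0.593904 − (-0.000015)/(-0.141693) = 0.593796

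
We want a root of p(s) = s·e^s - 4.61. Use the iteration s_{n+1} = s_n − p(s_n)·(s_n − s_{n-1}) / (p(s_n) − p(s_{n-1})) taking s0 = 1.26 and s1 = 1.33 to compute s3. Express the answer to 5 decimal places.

p(1.26) = -0.1679689, p(1.33) = 0.4187877
s2 = 1.3300000 − 0.4187877·(1.3300000 − 1.2600000) / (0.4187877 − (-0.1679689)) = 1.3300000 − (0.0293151)/(0.5867566) = 1.2800387
p(1.2800387) = -0.0059840
s3 = 1.2800387 − (-0.0059840)·(1.2800387 − 1.3300000) / (-0.0059840 − 0.4187877) = 1.2800387 − (0.0002990)/(-0.4247717) = 1.2807425

1.28074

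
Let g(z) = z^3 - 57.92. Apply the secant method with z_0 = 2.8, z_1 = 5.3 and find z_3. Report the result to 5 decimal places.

3.75820

g(2.8) = -35.9680000, g(5.3) = 90.9570000
z_2 = 5.3000000 − 90.9570000·(5.3000000 − 2.8000000) / (90.9570000 − (-35.9680000)) = 5.3000000 − (227.3925000)/(126.9250000) = 3.5084499
g(3.5084499) = -14.7337169
z_3 = 3.5084499 − (-14.7337169)·(3.5084499 − 5.3000000) / (-14.7337169 − 90.9570000) = 3.5084499 − (26.3961924)/(-105.6907169) = 3.7581993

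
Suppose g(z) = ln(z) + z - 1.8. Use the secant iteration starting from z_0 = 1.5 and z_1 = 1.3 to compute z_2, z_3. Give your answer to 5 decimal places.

1.43852, 1.43729

g(1.5) = 0.1054651, g(1.3) = -0.2376357
z_2 = 1.3000000 − (-0.2376357)·(1.3000000 − 1.5000000) / (-0.2376357 − 0.1054651) = 1.3000000 − (0.0475271)/(-0.3431008) = 1.4385224
g(1.4385224) = 0.0021388
z_3 = 1.4385224 − 0.0021388·(1.4385224 − 1.3000000) / (0.0021388 − (-0.2376357)) = 1.4385224 − (0.0002963)/(0.2397746) = 1.4372867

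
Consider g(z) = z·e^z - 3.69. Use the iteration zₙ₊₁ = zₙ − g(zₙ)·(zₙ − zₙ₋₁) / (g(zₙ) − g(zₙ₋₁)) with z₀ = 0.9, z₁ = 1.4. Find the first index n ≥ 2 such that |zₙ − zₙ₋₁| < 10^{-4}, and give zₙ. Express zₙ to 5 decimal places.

n = 6, zₙ = 1.15850

g(0.9) = -1.4763572, g(1.4) = 1.9872800
z₂ = 1.4000000 − 1.9872800·(0.5000000)/(3.4636372) = 1.1131224;  |Δ| = 0.2868776
g(1.1131224) = -0.3018251
z₃ = 1.1131224 − (-0.3018251)·(-0.2868776)/(-2.2891050) = 1.1509480;  |Δ| = 0.0378256
g(1.1509480) = -0.0516365
z₄ = 1.1509480 − (-0.0516365)·(0.0378256)/(0.2501886) = 1.1587549;  |Δ| = 0.0078068
g(1.1587549) = 0.0017511
z₅ = 1.1587549 − 0.0017511·(0.0078068)/(0.0533876) = 1.1584988;  |Δ| = 0.0002561
g(1.1584988) = -0.0000097
z₆ = 1.1584988 − (-0.0000097)·(-0.0002561)/(-0.0017608) = 1.1585002;  |Δ| = 0.0000014
|z₆ − z₅| = 0.0000014 < 10^{-4}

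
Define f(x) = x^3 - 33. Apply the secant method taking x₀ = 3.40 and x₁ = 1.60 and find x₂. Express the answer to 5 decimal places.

3.07771

f(3.40) = 6.3040000, f(1.60) = -28.9040000
x₂ = 1.6000000 − (-28.9040000)·(1.6000000 − 3.4000000) / (-28.9040000 − 6.3040000) = 1.6000000 − (52.0272000)/(-35.2080000) = 3.0777096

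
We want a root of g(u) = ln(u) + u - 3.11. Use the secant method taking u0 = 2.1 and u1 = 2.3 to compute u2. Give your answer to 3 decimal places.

g(2.1) = -0.26806, g(2.3) = 0.02291
u2 = 2.30000 − 0.02291·(2.30000 − 2.10000) / (0.02291 − (-0.26806)) = 2.30000 − (0.00458)/(0.29097) = 2.28425

2.284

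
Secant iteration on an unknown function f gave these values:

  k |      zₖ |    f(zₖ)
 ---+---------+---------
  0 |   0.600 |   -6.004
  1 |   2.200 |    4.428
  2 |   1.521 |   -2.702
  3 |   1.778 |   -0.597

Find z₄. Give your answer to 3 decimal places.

z₄ = 1.778 − (-0.597)·(1.778 − 1.521) / (-0.597 − (-2.702))
   = 1.778 − (-0.15343)/(2.10500) = 1.85089

1.851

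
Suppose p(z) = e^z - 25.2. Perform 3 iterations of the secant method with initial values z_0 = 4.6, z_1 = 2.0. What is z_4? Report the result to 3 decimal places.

3.004

p(4.6) = 74.28432, p(2.0) = -17.81094
z_2 = 2.00000 − (-17.81094)·(2.00000 − 4.60000) / (-17.81094 − 74.28432) = 2.00000 − (46.30845)/(-92.09526) = 2.50283
p(2.50283) = -12.98295
z_3 = 2.50283 − (-12.98295)·(2.50283 − 2.00000) / (-12.98295 − (-17.81094)) = 2.50283 − (-6.52825)/(4.82799) = 3.85500
p(3.85500) = 22.02857
z_4 = 3.85500 − 22.02857·(3.85500 − 2.50283) / (22.02857 − (-12.98295)) = 3.85500 − (29.78630)/(35.01152) = 3.00424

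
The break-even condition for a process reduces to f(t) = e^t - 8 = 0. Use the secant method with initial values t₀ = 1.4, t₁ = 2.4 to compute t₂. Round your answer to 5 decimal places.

1.96613

f(1.4) = -3.9448000, f(2.4) = 3.0231764
t₂ = 2.4000000 − 3.0231764·(2.4000000 − 1.4000000) / (3.0231764 − (-3.9448000)) = 2.4000000 − (3.0231764)/(6.9679764) = 1.9661328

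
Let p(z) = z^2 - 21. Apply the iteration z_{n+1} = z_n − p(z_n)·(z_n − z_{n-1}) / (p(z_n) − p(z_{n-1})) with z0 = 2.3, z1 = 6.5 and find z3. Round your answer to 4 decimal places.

4.4925

p(2.3) = -15.710000, p(6.5) = 21.250000
z2 = 6.500000 − 21.250000·(6.500000 − 2.300000) / (21.250000 − (-15.710000)) = 6.500000 − (89.250000)/(36.960000) = 4.085227
p(4.085227) = -4.310918
z3 = 4.085227 − (-4.310918)·(4.085227 − 6.500000) / (-4.310918 − 21.250000) = 4.085227 − (10.409888)/(-25.560918) = 4.492485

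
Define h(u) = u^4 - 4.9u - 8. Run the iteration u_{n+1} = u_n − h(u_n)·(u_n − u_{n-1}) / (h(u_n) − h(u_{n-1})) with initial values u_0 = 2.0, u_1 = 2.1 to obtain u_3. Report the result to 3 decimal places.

2.063

h(2.0) = -1.80000, h(2.1) = 1.15810
u_2 = 2.10000 − 1.15810·(2.10000 − 2.00000) / (1.15810 − (-1.80000)) = 2.10000 − (0.11581)/(2.95810) = 2.06085
h(2.06085) = -0.06029
u_3 = 2.06085 − (-0.06029)·(2.06085 − 2.10000) / (-0.06029 − 1.15810) = 2.06085 − (0.00236)/(-1.21839) = 2.06279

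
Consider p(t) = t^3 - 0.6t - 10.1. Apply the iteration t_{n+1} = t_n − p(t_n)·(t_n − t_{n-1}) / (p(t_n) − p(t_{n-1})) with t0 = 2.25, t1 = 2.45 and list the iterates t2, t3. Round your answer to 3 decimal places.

p(2.25) = -0.05937, p(2.45) = 3.13613
t2 = 2.45000 − 3.13613·(2.45000 − 2.25000) / (3.13613 − (-0.05937)) = 2.45000 − (0.62723)/(3.19550) = 2.25372
p(2.25372) = -0.00507
t3 = 2.25372 − (-0.00507)·(2.25372 − 2.45000) / (-0.00507 − 3.13613) = 2.25372 − (0.00100)/(-3.14120) = 2.25403

2.254, 2.254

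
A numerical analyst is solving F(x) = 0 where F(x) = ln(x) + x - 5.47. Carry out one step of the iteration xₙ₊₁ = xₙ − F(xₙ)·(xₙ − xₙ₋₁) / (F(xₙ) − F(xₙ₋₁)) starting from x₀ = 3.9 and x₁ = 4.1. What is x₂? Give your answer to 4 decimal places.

4.0672

F(3.9) = -0.209023, F(4.1) = 0.040987
x₂ = 4.100000 − 0.040987·(4.100000 − 3.900000) / (0.040987 − (-0.209023)) = 4.100000 − (0.008197)/(0.250010) = 4.067212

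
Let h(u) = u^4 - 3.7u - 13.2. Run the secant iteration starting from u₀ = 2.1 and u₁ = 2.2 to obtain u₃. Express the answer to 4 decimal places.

h(2.1) = -1.521900, h(2.2) = 2.085600
u₂ = 2.200000 − 2.085600·(2.200000 − 2.100000) / (2.085600 − (-1.521900)) = 2.200000 − (0.208560)/(3.607500) = 2.142187
h(2.142187) = -0.067487
u₃ = 2.142187 − (-0.067487)·(2.142187 − 2.200000) / (-0.067487 − 2.085600) = 2.142187 − (0.003902)/(-2.153087) = 2.143999

2.1440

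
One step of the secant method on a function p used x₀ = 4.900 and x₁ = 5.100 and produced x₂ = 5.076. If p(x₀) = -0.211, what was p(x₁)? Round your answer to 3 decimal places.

0.029

The secant line through (4.900, -0.211) and (5.100, p(x₁)) crosses zero at x₂ = 5.076.
So (4.900, -0.211), (5.100, p(x₁)), (5.076, 0) are collinear:
p(x₁) = -0.211 · (5.100 − 5.076) / (4.900 − 5.076) = -0.211 · (0.02400)/(-0.17600) = 0.02877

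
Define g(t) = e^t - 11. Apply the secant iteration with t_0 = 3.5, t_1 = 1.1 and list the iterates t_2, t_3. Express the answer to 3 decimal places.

g(3.5) = 22.11545, g(1.1) = -7.99583
t_2 = 1.10000 − (-7.99583)·(1.10000 − 3.50000) / (-7.99583 − 22.11545) = 1.10000 − (19.19000)/(-30.11129) = 1.73730
g(1.73730) = -5.31800
t_3 = 1.73730 − (-5.31800)·(1.73730 − 1.10000) / (-5.31800 − (-7.99583)) = 1.73730 − (-3.38918)/(2.67783) = 3.00295

1.737, 3.003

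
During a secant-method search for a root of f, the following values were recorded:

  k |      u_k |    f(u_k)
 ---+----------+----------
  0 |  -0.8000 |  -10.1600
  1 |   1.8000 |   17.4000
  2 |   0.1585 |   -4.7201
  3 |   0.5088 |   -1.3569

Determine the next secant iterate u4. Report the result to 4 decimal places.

0.6501

u4 = 0.5088 − (-1.3569)·(0.5088 − 0.1585) / (-1.3569 − (-4.7201))
   = 0.5088 − (-0.475322)/(3.363200) = 0.650130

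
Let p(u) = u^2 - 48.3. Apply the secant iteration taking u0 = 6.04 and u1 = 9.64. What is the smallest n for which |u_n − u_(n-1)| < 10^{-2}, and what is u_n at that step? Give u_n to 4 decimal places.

p(6.04) = -11.818400, p(9.64) = 44.629600
u2 = 9.640000 − 44.629600·(3.600000)/(56.448000) = 6.793724;  |Δ| = 2.846276
p(6.793724) = -2.145308
u3 = 6.793724 − (-2.145308)·(-2.846276)/(-46.774908) = 6.924267;  |Δ| = 0.130543
p(6.924267) = -0.354520
u4 = 6.924267 − (-0.354520)·(0.130543)/(1.790788) = 6.950111;  |Δ| = 0.025843
p(6.950111) = 0.004042
u5 = 6.950111 − 0.004042·(0.025843)/(0.358561) = 6.949820;  |Δ| = 0.000291
|u5 − u4| = 0.000291 < 10^{-2}

n = 5, u_n = 6.9498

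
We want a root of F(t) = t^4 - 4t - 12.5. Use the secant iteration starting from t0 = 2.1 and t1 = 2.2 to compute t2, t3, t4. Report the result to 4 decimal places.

F(2.1) = -1.451900, F(2.2) = 2.125600
t2 = 2.200000 − 2.125600·(2.200000 − 2.100000) / (2.125600 − (-1.451900)) = 2.200000 − (0.212560)/(3.577500) = 2.140584
F(2.140584) = -0.066690
t3 = 2.140584 − (-0.066690)·(2.140584 − 2.200000) / (-0.066690 − 2.125600) = 2.140584 − (0.003962)/(-2.192290) = 2.142392
F(2.142392) = -0.002918
t4 = 2.142392 − (-0.002918)·(2.142392 − 2.140584) / (-0.002918 − (-0.066690)) = 2.142392 − (-0.000005)/(0.063772) = 2.142474

2.1406, 2.1424, 2.1425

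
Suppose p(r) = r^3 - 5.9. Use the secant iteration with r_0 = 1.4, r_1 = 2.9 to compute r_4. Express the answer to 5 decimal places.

1.81654

p(1.4) = -3.1560000, p(2.9) = 18.4890000
r_2 = 2.9000000 − 18.4890000·(2.9000000 − 1.4000000) / (18.4890000 − (-3.1560000)) = 2.9000000 − (27.7335000)/(21.6450000) = 1.6187110
p(1.6187110) = -1.6586123
r_3 = 1.6187110 − (-1.6586123)·(1.6187110 − 2.9000000) / (-1.6586123 − 18.4890000) = 1.6187110 − (2.1251617)/(-20.1476123) = 1.7241906
p(1.7241906) = -0.7742689
r_4 = 1.7241906 − (-0.7742689)·(1.7241906 − 1.6187110) / (-0.7742689 − (-1.6586123)) = 1.7241906 − (-0.0816696)/(0.8843434) = 1.8165411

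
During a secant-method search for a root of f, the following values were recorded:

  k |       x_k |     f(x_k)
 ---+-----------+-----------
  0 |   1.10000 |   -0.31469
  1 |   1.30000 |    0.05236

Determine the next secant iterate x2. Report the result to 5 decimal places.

1.27147

x2 = 1.30000 − 0.05236·(1.30000 − 1.10000) / (0.05236 − (-0.31469))
   = 1.30000 − (0.0104720)/(0.3670500) = 1.2714698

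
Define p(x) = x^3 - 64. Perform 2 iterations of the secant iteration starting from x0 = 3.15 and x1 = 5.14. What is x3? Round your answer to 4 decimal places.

3.9444

p(3.15) = -32.744125, p(5.14) = 71.796744
x2 = 5.140000 − 71.796744·(5.140000 − 3.150000) / (71.796744 − (-32.744125)) = 5.140000 − (142.875521)/(104.540869) = 3.773305
p(3.773305) = -10.276338
x3 = 3.773305 − (-10.276338)·(3.773305 − 5.140000) / (-10.276338 − 71.796744) = 3.773305 − (14.044623)/(-82.073082) = 3.944428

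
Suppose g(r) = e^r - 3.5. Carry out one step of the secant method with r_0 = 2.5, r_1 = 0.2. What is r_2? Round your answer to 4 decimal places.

0.6781

g(2.5) = 8.682494, g(0.2) = -2.278597
r_2 = 0.200000 − (-2.278597)·(0.200000 − 2.500000) / (-2.278597 − 8.682494) = 0.200000 − (5.240774)/(-10.961091) = 0.678125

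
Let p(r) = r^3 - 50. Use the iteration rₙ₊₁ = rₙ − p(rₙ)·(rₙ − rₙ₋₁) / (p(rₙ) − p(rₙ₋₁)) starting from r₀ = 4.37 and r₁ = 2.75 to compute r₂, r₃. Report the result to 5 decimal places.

3.50505, 3.74038

p(4.37) = 33.4534530, p(2.75) = -29.2031250
r₂ = 2.7500000 − (-29.2031250)·(2.7500000 − 4.3700000) / (-29.2031250 − 33.4534530) = 2.7500000 − (47.3090625)/(-62.6565780) = 3.5050534
p(3.5050534) = -6.9390191
r₃ = 3.5050534 − (-6.9390191)·(3.5050534 − 2.7500000) / (-6.9390191 − (-29.2031250)) = 3.5050534 − (-5.2393300)/(22.2641059) = 3.7403797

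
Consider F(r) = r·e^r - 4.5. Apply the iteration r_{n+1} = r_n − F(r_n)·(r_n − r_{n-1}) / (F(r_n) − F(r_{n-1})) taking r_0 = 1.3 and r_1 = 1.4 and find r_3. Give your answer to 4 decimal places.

1.2675

F(1.3) = 0.270086, F(1.4) = 1.177280
r_2 = 1.400000 − 1.177280·(1.400000 − 1.300000) / (1.177280 − 0.270086) = 1.400000 − (0.117728)/(0.907194) = 1.270228
F(1.270228) = 0.024130
r_3 = 1.270228 − 0.024130·(1.270228 − 1.400000) / (0.024130 − 1.177280) = 1.270228 − (-0.003131)/(-1.153150) = 1.267513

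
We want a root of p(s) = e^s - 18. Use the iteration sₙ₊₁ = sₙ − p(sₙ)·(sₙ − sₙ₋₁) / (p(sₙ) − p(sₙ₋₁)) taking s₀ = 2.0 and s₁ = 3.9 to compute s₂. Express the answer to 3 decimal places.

2.480

p(2.0) = -10.61094, p(3.9) = 31.40245
s₂ = 3.90000 − 31.40245·(3.90000 − 2.00000) / (31.40245 − (-10.61094)) = 3.90000 − (59.66465)/(42.01339) = 2.47987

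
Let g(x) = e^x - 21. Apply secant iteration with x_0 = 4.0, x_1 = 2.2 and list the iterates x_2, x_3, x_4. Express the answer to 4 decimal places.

2.6730, 3.2377, 3.0078

g(4.0) = 33.598150, g(2.2) = -11.974987
x_2 = 2.200000 − (-11.974987)·(2.200000 − 4.000000) / (-11.974987 − 33.598150) = 2.200000 − (21.554976)/(-45.573137) = 2.672975
g(2.672975) = -6.517001
x_3 = 2.672975 − (-6.517001)·(2.672975 − 2.200000) / (-6.517001 − (-11.974987)) = 2.672975 − (-3.082382)/(5.457985) = 3.237723
g(3.237723) = 4.475638
x_4 = 3.237723 − 4.475638·(3.237723 − 2.672975) / (4.475638 − (-6.517001)) = 3.237723 − (2.527604)/(10.992639) = 3.007787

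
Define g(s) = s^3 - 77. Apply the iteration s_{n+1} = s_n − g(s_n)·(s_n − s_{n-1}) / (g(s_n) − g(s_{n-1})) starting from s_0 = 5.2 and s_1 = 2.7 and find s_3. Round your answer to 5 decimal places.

g(5.2) = 63.6080000, g(2.7) = -57.3170000
s_2 = 2.7000000 − (-57.3170000)·(2.7000000 − 5.2000000) / (-57.3170000 − 63.6080000) = 2.7000000 − (143.2925000)/(-120.9250000) = 3.8849700
g(3.8849700) = -18.3641782
s_3 = 3.8849700 − (-18.3641782)·(3.8849700 − 2.7000000) / (-18.3641782 − (-57.3170000)) = 3.8849700 − (-21.7610007)/(38.9528218) = 4.4436202

4.44362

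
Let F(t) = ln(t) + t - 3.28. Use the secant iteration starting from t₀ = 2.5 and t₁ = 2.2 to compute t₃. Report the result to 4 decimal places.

2.4032

F(2.5) = 0.136291, F(2.2) = -0.291543
t₂ = 2.200000 − (-0.291543)·(2.200000 − 2.500000) / (-0.291543 − 0.136291) = 2.200000 − (0.087463)/(-0.427833) = 2.404432
F(2.404432) = 0.001746
t₃ = 2.404432 − 0.001746·(2.404432 − 2.200000) / (0.001746 − (-0.291543)) = 2.404432 − (0.000357)/(0.293288) = 2.403215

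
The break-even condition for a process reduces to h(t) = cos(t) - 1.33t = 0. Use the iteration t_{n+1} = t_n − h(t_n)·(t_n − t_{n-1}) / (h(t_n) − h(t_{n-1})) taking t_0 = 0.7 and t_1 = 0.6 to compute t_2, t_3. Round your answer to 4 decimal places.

h(0.7) = -0.166158, h(0.6) = 0.027336
t_2 = 0.600000 − 0.027336·(0.600000 − 0.700000) / (0.027336 − (-0.166158)) = 0.600000 − (-0.002734)/(0.193493) = 0.614127
h(0.614127) = 0.000487
t_3 = 0.614127 − 0.000487·(0.614127 − 0.600000) / (0.000487 − 0.027336) = 0.614127 − (0.000007)/(-0.026848) = 0.614384

0.6141, 0.6144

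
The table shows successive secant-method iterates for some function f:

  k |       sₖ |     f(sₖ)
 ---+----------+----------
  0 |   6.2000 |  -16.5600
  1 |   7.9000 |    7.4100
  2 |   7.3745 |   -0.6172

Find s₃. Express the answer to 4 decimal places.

s₃ = 7.3745 − (-0.6172)·(7.3745 − 7.9000) / (-0.6172 − 7.4100)
   = 7.3745 − (0.324339)/(-8.027200) = 7.414905

7.4149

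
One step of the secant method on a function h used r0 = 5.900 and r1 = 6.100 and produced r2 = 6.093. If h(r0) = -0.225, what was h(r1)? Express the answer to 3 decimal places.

0.008

The secant line through (5.900, -0.225) and (6.100, h(r1)) crosses zero at r2 = 6.093.
So (5.900, -0.225), (6.100, h(r1)), (6.093, 0) are collinear:
h(r1) = -0.225 · (6.100 − 6.093) / (5.900 − 6.093) = -0.225 · (0.00700)/(-0.19300) = 0.00816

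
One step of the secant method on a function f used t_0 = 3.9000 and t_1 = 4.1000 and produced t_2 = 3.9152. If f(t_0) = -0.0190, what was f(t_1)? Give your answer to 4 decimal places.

The secant line through (3.9000, -0.0190) and (4.1000, f(t_1)) crosses zero at t_2 = 3.9152.
So (3.9000, -0.0190), (4.1000, f(t_1)), (3.9152, 0) are collinear:
f(t_1) = -0.0190 · (4.1000 − 3.9152) / (3.9000 − 3.9152) = -0.0190 · (0.184800)/(-0.015200) = 0.231000

0.2310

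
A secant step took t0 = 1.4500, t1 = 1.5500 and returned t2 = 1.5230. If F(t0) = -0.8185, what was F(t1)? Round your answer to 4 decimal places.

0.3027

The secant line through (1.4500, -0.8185) and (1.5500, F(t1)) crosses zero at t2 = 1.5230.
So (1.4500, -0.8185), (1.5500, F(t1)), (1.5230, 0) are collinear:
F(t1) = -0.8185 · (1.5500 − 1.5230) / (1.4500 − 1.5230) = -0.8185 · (0.027000)/(-0.073000) = 0.302733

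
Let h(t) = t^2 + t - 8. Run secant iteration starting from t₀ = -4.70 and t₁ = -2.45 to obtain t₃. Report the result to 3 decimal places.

-3.412

h(-4.70) = 9.39000, h(-2.45) = -4.44750
t₂ = -2.45000 − (-4.44750)·(-2.45000 − (-4.70000)) / (-4.44750 − 9.39000) = -2.45000 − (-10.00687)/(-13.83750) = -3.17317
h(-3.17317) = -1.10416
t₃ = -3.17317 − (-1.10416)·(-3.17317 − (-2.45000)) / (-1.10416 − (-4.44750)) = -3.17317 − (0.79849)/(3.34334) = -3.41200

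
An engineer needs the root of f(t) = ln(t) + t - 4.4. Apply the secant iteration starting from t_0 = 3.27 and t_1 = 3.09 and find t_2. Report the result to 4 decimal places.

f(3.27) = 0.054790, f(3.09) = -0.181829
t_2 = 3.090000 − (-0.181829)·(3.090000 − 3.270000) / (-0.181829 − 0.054790) = 3.090000 − (0.032729)/(-0.236619) = 3.228320

3.2283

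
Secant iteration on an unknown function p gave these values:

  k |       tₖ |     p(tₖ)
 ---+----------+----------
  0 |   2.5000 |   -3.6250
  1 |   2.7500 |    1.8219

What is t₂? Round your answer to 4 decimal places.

t₂ = 2.7500 − 1.8219·(2.7500 − 2.5000) / (1.8219 − (-3.6250))
   = 2.7500 − (0.455475)/(5.446900) = 2.666379

2.6664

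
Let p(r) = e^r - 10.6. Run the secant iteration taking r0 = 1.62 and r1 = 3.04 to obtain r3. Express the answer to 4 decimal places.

p(1.62) = -5.546910, p(3.04) = 10.305243
r2 = 3.040000 − 10.305243·(3.040000 − 1.620000) / (10.305243 − (-5.546910)) = 3.040000 − (14.633445)/(15.852153) = 2.116880
p(2.116880) = -2.294818
r3 = 2.116880 − (-2.294818)·(2.116880 − 3.040000) / (-2.294818 − 10.305243) = 2.116880 − (2.118394)/(-12.600062) = 2.285005

2.2850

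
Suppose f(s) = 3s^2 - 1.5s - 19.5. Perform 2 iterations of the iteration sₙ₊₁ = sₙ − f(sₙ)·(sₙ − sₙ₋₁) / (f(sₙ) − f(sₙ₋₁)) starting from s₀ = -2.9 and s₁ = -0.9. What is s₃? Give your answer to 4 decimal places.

-2.3892

f(-2.9) = 10.080000, f(-0.9) = -15.720000
s₂ = -0.900000 − (-15.720000)·(-0.900000 − (-2.900000)) / (-15.720000 − 10.080000) = -0.900000 − (-31.440000)/(-25.800000) = -2.118605
f(-2.118605) = -2.856636
s₃ = -2.118605 − (-2.856636)·(-2.118605 − (-0.900000)) / (-2.856636 − (-15.720000)) = -2.118605 − (3.481110)/(12.863364) = -2.389227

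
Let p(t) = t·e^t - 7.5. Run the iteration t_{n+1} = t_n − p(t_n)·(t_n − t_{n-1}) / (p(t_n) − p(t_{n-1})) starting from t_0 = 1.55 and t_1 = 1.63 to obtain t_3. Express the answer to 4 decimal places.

p(1.55) = -0.197221, p(1.63) = 0.819316
t_2 = 1.630000 − 0.819316·(1.630000 − 1.550000) / (0.819316 − (-0.197221)) = 1.630000 − (0.065545)/(1.016537) = 1.565521
p(1.565521) = -0.008720
t_3 = 1.565521 − (-0.008720)·(1.565521 − 1.630000) / (-0.008720 − 0.819316) = 1.565521 − (0.000562)/(-0.828035) = 1.566200

1.5662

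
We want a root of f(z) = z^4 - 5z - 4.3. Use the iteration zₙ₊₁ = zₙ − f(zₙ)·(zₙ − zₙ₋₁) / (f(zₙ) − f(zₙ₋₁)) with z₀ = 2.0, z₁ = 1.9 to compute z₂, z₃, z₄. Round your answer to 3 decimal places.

f(2.0) = 1.70000, f(1.9) = -0.76790
z₂ = 1.90000 − (-0.76790)·(1.90000 − 2.00000) / (-0.76790 − 1.70000) = 1.90000 − (0.07679)/(-2.46790) = 1.93112
f(1.93112) = -0.04859
z₃ = 1.93112 − (-0.04859)·(1.93112 − 1.90000) / (-0.04859 − (-0.76790)) = 1.93112 − (-0.00151)/(0.71931) = 1.93322
f(1.93322) = 0.00155
z₄ = 1.93322 − 0.00155·(1.93322 − 1.93112) / (0.00155 − (-0.04859)) = 1.93322 − (0.00000)/(0.05014) = 1.93315

1.931, 1.933, 1.933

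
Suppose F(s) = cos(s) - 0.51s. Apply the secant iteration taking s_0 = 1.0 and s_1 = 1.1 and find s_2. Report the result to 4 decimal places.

1.0220

F(1.0) = 0.030302, F(1.1) = -0.107404
s_2 = 1.100000 − (-0.107404)·(1.100000 − 1.000000) / (-0.107404 − 0.030302) = 1.100000 − (-0.010740)/(-0.137706) = 1.022005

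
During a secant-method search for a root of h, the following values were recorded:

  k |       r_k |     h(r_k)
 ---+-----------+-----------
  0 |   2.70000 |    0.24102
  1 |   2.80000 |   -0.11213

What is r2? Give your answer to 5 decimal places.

2.76825

r2 = 2.80000 − (-0.11213)·(2.80000 − 2.70000) / (-0.11213 − 0.24102)
   = 2.80000 − (-0.0112130)/(-0.3531500) = 2.7682486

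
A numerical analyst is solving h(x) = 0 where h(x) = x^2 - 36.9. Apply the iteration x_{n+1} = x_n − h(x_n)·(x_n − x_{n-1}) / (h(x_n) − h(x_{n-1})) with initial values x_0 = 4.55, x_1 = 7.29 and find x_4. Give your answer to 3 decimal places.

h(4.55) = -16.19750, h(7.29) = 16.24410
x_2 = 7.29000 − 16.24410·(7.29000 − 4.55000) / (16.24410 − (-16.19750)) = 7.29000 − (44.50883)/(32.44160) = 5.91803
h(5.91803) = -1.87690
x_3 = 5.91803 − (-1.87690)·(5.91803 − 7.29000) / (-1.87690 − 16.24410) = 5.91803 − (2.57504)/(-18.12100) = 6.06013
h(6.06013) = -0.17477
x_4 = 6.06013 − (-0.17477)·(6.06013 − 5.91803) / (-0.17477 − (-1.87690)) = 6.06013 − (-0.02483)/(1.70213) = 6.07473

6.075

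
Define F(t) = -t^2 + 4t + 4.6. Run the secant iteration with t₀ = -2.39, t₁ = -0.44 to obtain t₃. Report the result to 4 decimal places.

F(-2.39) = -10.672100, F(-0.44) = 2.646400
t₂ = -0.440000 − 2.646400·(-0.440000 − (-2.390000)) / (2.646400 − (-10.672100)) = -0.440000 − (5.160480)/(13.318500) = -0.827467
F(-0.827467) = 0.605430
t₃ = -0.827467 − 0.605430·(-0.827467 − (-0.440000)) / (0.605430 − 2.646400) = -0.827467 − (-0.234584)/(-2.040970) = -0.942405

-0.9424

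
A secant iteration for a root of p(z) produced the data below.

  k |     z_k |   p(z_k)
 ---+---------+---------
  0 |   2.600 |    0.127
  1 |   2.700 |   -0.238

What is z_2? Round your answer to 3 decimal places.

z_2 = 2.700 − (-0.238)·(2.700 − 2.600) / (-0.238 − 0.127)
   = 2.700 − (-0.02380)/(-0.36500) = 2.63479

2.635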